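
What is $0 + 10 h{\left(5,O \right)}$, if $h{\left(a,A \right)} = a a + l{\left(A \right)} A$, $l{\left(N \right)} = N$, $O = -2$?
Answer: $290$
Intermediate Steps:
$h{\left(a,A \right)} = A^{2} + a^{2}$ ($h{\left(a,A \right)} = a a + A A = a^{2} + A^{2} = A^{2} + a^{2}$)
$0 + 10 h{\left(5,O \right)} = 0 + 10 \left(\left(-2\right)^{2} + 5^{2}\right) = 0 + 10 \left(4 + 25\right) = 0 + 10 \cdot 29 = 0 + 290 = 290$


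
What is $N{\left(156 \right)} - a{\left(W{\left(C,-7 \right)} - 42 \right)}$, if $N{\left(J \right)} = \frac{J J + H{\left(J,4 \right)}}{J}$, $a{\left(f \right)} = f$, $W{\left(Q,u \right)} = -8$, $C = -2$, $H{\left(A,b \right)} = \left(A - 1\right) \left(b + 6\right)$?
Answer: $\frac{16843}{78} \approx 215.94$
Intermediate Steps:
$H{\left(A,b \right)} = \left(-1 + A\right) \left(6 + b\right)$
$N{\left(J \right)} = \frac{-10 + J^{2} + 10 J}{J}$ ($N{\left(J \right)} = \frac{J J + \left(-6 - 4 + 6 J + J 4\right)}{J} = \frac{J^{2} + \left(-6 - 4 + 6 J + 4 J\right)}{J} = \frac{J^{2} + \left(-10 + 10 J\right)}{J} = \frac{-10 + J^{2} + 10 J}{J}$)
$N{\left(156 \right)} - a{\left(W{\left(C,-7 \right)} - 42 \right)} = \left(10 + 156 - \frac{10}{156}\right) - \left(-8 - 42\right) = \left(10 + 156 - \frac{5}{78}\right) - \left(-8 - 42\right) = \left(10 + 156 - \frac{5}{78}\right) - -50 = \frac{12943}{78} + 50 = \frac{16843}{78}$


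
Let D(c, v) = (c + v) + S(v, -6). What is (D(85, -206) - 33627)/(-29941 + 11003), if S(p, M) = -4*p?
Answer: 16462/9469 ≈ 1.7385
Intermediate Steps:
D(c, v) = c - 3*v (D(c, v) = (c + v) - 4*v = c - 3*v)
(D(85, -206) - 33627)/(-29941 + 11003) = ((85 - 3*(-206)) - 33627)/(-29941 + 11003) = ((85 + 618) - 33627)/(-18938) = (703 - 33627)*(-1/18938) = -32924*(-1/18938) = 16462/9469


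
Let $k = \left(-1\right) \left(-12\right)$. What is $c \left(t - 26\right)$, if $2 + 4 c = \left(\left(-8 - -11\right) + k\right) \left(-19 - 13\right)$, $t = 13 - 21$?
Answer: $4097$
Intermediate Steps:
$k = 12$
$t = -8$
$c = - \frac{241}{2}$ ($c = - \frac{1}{2} + \frac{\left(\left(-8 - -11\right) + 12\right) \left(-19 - 13\right)}{4} = - \frac{1}{2} + \frac{\left(\left(-8 + 11\right) + 12\right) \left(-32\right)}{4} = - \frac{1}{2} + \frac{\left(3 + 12\right) \left(-32\right)}{4} = - \frac{1}{2} + \frac{15 \left(-32\right)}{4} = - \frac{1}{2} + \frac{1}{4} \left(-480\right) = - \frac{1}{2} - 120 = - \frac{241}{2} \approx -120.5$)
$c \left(t - 26\right) = - \frac{241 \left(-8 - 26\right)}{2} = \left(- \frac{241}{2}\right) \left(-34\right) = 4097$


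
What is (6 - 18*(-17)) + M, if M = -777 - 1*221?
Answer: -686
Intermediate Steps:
M = -998 (M = -777 - 221 = -998)
(6 - 18*(-17)) + M = (6 - 18*(-17)) - 998 = (6 + 306) - 998 = 312 - 998 = -686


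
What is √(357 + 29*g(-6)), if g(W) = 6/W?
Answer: 2*√82 ≈ 18.111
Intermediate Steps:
√(357 + 29*g(-6)) = √(357 + 29*(6/(-6))) = √(357 + 29*(6*(-⅙))) = √(357 + 29*(-1)) = √(357 - 29) = √328 = 2*√82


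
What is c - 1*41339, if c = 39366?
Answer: -1973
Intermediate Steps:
c - 1*41339 = 39366 - 1*41339 = 39366 - 41339 = -1973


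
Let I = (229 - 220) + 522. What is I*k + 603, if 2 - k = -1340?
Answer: 713205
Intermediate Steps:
k = 1342 (k = 2 - 1*(-1340) = 2 + 1340 = 1342)
I = 531 (I = 9 + 522 = 531)
I*k + 603 = 531*1342 + 603 = 712602 + 603 = 713205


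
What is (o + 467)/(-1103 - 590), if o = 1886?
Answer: -2353/1693 ≈ -1.3898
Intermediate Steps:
(o + 467)/(-1103 - 590) = (1886 + 467)/(-1103 - 590) = 2353/(-1693) = 2353*(-1/1693) = -2353/1693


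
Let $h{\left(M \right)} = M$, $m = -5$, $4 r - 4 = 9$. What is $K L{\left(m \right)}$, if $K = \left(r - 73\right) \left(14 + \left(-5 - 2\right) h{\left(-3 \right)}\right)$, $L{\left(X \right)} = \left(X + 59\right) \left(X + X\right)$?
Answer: $1318275$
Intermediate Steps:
$r = \frac{13}{4}$ ($r = 1 + \frac{1}{4} \cdot 9 = 1 + \frac{9}{4} = \frac{13}{4} \approx 3.25$)
$L{\left(X \right)} = 2 X \left(59 + X\right)$ ($L{\left(X \right)} = \left(59 + X\right) 2 X = 2 X \left(59 + X\right)$)
$K = - \frac{9765}{4}$ ($K = \left(\frac{13}{4} - 73\right) \left(14 + \left(-5 - 2\right) \left(-3\right)\right) = - \frac{279 \left(14 - -21\right)}{4} = - \frac{279 \left(14 + 21\right)}{4} = \left(- \frac{279}{4}\right) 35 = - \frac{9765}{4} \approx -2441.3$)
$K L{\left(m \right)} = - \frac{9765 \cdot 2 \left(-5\right) \left(59 - 5\right)}{4} = - \frac{9765 \cdot 2 \left(-5\right) 54}{4} = \left(- \frac{9765}{4}\right) \left(-540\right) = 1318275$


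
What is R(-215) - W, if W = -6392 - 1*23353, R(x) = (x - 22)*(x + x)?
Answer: 131655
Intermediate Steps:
R(x) = 2*x*(-22 + x) (R(x) = (-22 + x)*(2*x) = 2*x*(-22 + x))
W = -29745 (W = -6392 - 23353 = -29745)
R(-215) - W = 2*(-215)*(-22 - 215) - 1*(-29745) = 2*(-215)*(-237) + 29745 = 101910 + 29745 = 131655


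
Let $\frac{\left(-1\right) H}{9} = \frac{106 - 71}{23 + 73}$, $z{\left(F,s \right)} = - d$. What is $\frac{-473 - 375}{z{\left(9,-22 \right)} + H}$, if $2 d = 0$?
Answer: $\frac{27136}{105} \approx 258.44$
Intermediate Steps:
$d = 0$ ($d = \frac{1}{2} \cdot 0 = 0$)
$z{\left(F,s \right)} = 0$ ($z{\left(F,s \right)} = \left(-1\right) 0 = 0$)
$H = - \frac{105}{32}$ ($H = - 9 \frac{106 - 71}{23 + 73} = - 9 \cdot \frac{35}{96} = - 9 \cdot 35 \cdot \frac{1}{96} = \left(-9\right) \frac{35}{96} = - \frac{105}{32} \approx -3.2813$)
$\frac{-473 - 375}{z{\left(9,-22 \right)} + H} = \frac{-473 - 375}{0 - \frac{105}{32}} = - \frac{848}{- \frac{105}{32}} = \left(-848\right) \left(- \frac{32}{105}\right) = \frac{27136}{105}$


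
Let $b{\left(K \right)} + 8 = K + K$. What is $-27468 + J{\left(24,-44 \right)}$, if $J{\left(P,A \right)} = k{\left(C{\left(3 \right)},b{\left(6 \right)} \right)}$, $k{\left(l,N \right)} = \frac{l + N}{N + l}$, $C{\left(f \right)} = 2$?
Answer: $-27467$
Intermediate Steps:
$b{\left(K \right)} = -8 + 2 K$ ($b{\left(K \right)} = -8 + \left(K + K\right) = -8 + 2 K$)
$k{\left(l,N \right)} = 1$ ($k{\left(l,N \right)} = \frac{N + l}{N + l} = 1$)
$J{\left(P,A \right)} = 1$
$-27468 + J{\left(24,-44 \right)} = -27468 + 1 = -27467$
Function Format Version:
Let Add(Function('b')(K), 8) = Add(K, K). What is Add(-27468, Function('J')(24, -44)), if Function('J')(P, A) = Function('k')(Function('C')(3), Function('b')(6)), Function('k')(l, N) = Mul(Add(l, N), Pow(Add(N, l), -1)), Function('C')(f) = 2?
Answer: -27467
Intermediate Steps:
Function('b')(K) = Add(-8, Mul(2, K)) (Function('b')(K) = Add(-8, Add(K, K)) = Add(-8, Mul(2, K)))
Function('k')(l, N) = 1 (Function('k')(l, N) = Mul(Add(N, l), Pow(Add(N, l), -1)) = 1)
Function('J')(P, A) = 1
Add(-27468, Function('J')(24, -44)) = Add(-27468, 1) = -27467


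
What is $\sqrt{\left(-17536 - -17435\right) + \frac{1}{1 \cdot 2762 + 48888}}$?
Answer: $\frac{i \sqrt{10777596834}}{10330} \approx 10.05 i$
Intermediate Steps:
$\sqrt{\left(-17536 - -17435\right) + \frac{1}{1 \cdot 2762 + 48888}} = \sqrt{\left(-17536 + 17435\right) + \frac{1}{2762 + 48888}} = \sqrt{-101 + \frac{1}{51650}} = \sqrt{- \frac{5216649}{51650}} = \frac{i \sqrt{10777596834}}{10330}$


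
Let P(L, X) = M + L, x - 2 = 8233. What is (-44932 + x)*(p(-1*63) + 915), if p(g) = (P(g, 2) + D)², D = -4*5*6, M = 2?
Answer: -1235808172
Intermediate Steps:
x = 8235 (x = 2 + 8233 = 8235)
P(L, X) = 2 + L
D = -120 (D = -20*6 = -120)
p(g) = (-118 + g)² (p(g) = ((2 + g) - 120)² = (-118 + g)²)
(-44932 + x)*(p(-1*63) + 915) = (-44932 + 8235)*((-118 - 1*63)² + 915) = -36697*((-118 - 63)² + 915) = -36697*((-181)² + 915) = -36697*(32761 + 915) = -36697*33676 = -1235808172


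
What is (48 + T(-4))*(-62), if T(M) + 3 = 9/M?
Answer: -5301/2 ≈ -2650.5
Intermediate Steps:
T(M) = -3 + 9/M
(48 + T(-4))*(-62) = (48 + (-3 + 9/(-4)))*(-62) = (48 + (-3 + 9*(-¼)))*(-62) = (48 + (-3 - 9/4))*(-62) = (48 - 21/4)*(-62) = (171/4)*(-62) = -5301/2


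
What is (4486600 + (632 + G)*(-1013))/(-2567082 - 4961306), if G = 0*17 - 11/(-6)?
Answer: -23067161/45170328 ≈ -0.51067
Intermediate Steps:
G = 11/6 (G = 0 - 11*(-⅙) = 0 + 11/6 = 11/6 ≈ 1.8333)
(4486600 + (632 + G)*(-1013))/(-2567082 - 4961306) = (4486600 + (632 + 11/6)*(-1013))/(-2567082 - 4961306) = (4486600 + (3803/6)*(-1013))/(-7528388) = (4486600 - 3852439/6)*(-1/7528388) = (23067161/6)*(-1/7528388) = -23067161/45170328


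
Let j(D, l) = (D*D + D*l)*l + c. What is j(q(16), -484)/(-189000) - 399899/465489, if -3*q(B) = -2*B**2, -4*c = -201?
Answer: -48493876862969/351909684000 ≈ -137.80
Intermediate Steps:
c = 201/4 (c = -1/4*(-201) = 201/4 ≈ 50.250)
q(B) = 2*B**2/3 (q(B) = -(-2)*B**2/3 = 2*B**2/3)
j(D, l) = 201/4 + l*(D**2 + D*l) (j(D, l) = (D*D + D*l)*l + 201/4 = (D**2 + D*l)*l + 201/4 = l*(D**2 + D*l) + 201/4 = 201/4 + l*(D**2 + D*l))
j(q(16), -484)/(-189000) - 399899/465489 = (201/4 + ((2/3)*16**2)*(-484)**2 - 484*((2/3)*16**2)**2)/(-189000) - 399899/465489 = (201/4 + ((2/3)*256)*234256 - 484*((2/3)*256)**2)*(-1/189000) - 399899*1/465489 = (201/4 + (512/3)*234256 - 484*(512/3)**2)*(-1/189000) - 399899/465489 = (201/4 + 119939072/3 - 484*262144/9)*(-1/189000) - 399899/465489 = (201/4 + 119939072/3 - 126877696/9)*(-1/189000) - 399899/465489 = (931759889/36)*(-1/189000) - 399899/465489 = -931759889/6804000 - 399899/465489 = -48493876862969/351909684000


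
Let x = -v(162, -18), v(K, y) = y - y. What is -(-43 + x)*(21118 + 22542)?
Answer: 1877380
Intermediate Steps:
v(K, y) = 0
x = 0 (x = -1*0 = 0)
-(-43 + x)*(21118 + 22542) = -(-43 + 0)*(21118 + 22542) = -(-43)*43660 = -1*(-1877380) = 1877380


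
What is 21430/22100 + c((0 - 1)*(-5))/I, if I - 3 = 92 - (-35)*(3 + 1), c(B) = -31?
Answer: 87019/103870 ≈ 0.83777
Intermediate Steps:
I = 235 (I = 3 + (92 - (-35)*(3 + 1)) = 3 + (92 - (-35)*4) = 3 + (92 - 35*(-4)) = 3 + (92 + 140) = 3 + 232 = 235)
21430/22100 + c((0 - 1)*(-5))/I = 21430/22100 - 31/235 = 21430*(1/22100) - 31*1/235 = 2143/2210 - 31/235 = 87019/103870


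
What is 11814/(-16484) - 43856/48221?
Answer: -646302599/397437482 ≈ -1.6262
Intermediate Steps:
11814/(-16484) - 43856/48221 = 11814*(-1/16484) - 43856*1/48221 = -5907/8242 - 43856/48221 = -646302599/397437482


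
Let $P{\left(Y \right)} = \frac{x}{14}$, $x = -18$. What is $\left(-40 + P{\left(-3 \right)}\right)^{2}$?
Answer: $\frac{83521}{49} \approx 1704.5$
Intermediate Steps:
$P{\left(Y \right)} = - \frac{9}{7}$ ($P{\left(Y \right)} = - \frac{18}{14} = \left(-18\right) \frac{1}{14} = - \frac{9}{7}$)
$\left(-40 + P{\left(-3 \right)}\right)^{2} = \left(-40 - \frac{9}{7}\right)^{2} = \left(- \frac{289}{7}\right)^{2} = \frac{83521}{49}$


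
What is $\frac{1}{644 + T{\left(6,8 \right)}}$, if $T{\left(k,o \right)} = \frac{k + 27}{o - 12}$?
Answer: $\frac{4}{2543} \approx 0.0015729$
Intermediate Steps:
$T{\left(k,o \right)} = \frac{27 + k}{-12 + o}$
$\frac{1}{644 + T{\left(6,8 \right)}} = \frac{1}{644 + \frac{27 + 6}{-12 + 8}} = \frac{1}{644 + \frac{1}{-4} \cdot 33} = \frac{1}{644 - \frac{33}{4}} = \frac{1}{\frac{2543}{4}} = \frac{4}{2543}$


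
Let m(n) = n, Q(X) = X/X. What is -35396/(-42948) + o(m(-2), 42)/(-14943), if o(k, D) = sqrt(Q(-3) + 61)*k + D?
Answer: 43926551/53480997 + 2*sqrt(62)/14943 ≈ 0.82240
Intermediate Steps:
Q(X) = 1
o(k, D) = D + k*sqrt(62) (o(k, D) = sqrt(1 + 61)*k + D = sqrt(62)*k + D = k*sqrt(62) + D = D + k*sqrt(62))
-35396/(-42948) + o(m(-2), 42)/(-14943) = -35396/(-42948) + (42 - 2*sqrt(62))/(-14943) = -35396*(-1/42948) + (42 - 2*sqrt(62))*(-1/14943) = 8849/10737 + (-14/4981 + 2*sqrt(62)/14943) = 43926551/53480997 + 2*sqrt(62)/14943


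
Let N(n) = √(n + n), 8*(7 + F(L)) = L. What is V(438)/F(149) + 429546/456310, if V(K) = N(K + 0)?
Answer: 214773/228155 + 16*√219/93 ≈ 3.4874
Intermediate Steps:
F(L) = -7 + L/8
N(n) = √2*√n (N(n) = √(2*n) = √2*√n)
V(K) = √2*√K (V(K) = √2*√(K + 0) = √2*√K)
V(438)/F(149) + 429546/456310 = (√2*√438)/(-7 + (⅛)*149) + 429546/456310 = (2*√219)/(-7 + 149/8) + 429546*(1/456310) = (2*√219)/(93/8) + 214773/228155 = (2*√219)*(8/93) + 214773/228155 = 16*√219/93 + 214773/228155 = 214773/228155 + 16*√219/93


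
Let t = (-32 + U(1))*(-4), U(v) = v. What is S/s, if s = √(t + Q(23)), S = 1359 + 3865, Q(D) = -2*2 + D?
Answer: 5224*√143/143 ≈ 436.85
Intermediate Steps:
Q(D) = -4 + D
t = 124 (t = (-32 + 1)*(-4) = -31*(-4) = 124)
S = 5224
s = √143 (s = √(124 + (-4 + 23)) = √(124 + 19) = √143 ≈ 11.958)
S/s = 5224/(√143) = 5224*(√143/143) = 5224*√143/143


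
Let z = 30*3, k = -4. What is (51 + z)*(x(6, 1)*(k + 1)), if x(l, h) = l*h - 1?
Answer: -2115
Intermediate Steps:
x(l, h) = -1 + h*l (x(l, h) = h*l - 1 = -1 + h*l)
z = 90
(51 + z)*(x(6, 1)*(k + 1)) = (51 + 90)*((-1 + 1*6)*(-4 + 1)) = 141*((-1 + 6)*(-3)) = 141*(5*(-3)) = 141*(-15) = -2115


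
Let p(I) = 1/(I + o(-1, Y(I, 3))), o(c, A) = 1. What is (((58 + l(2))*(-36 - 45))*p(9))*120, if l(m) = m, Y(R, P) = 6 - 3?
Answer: -58320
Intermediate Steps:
Y(R, P) = 3
p(I) = 1/(1 + I) (p(I) = 1/(I + 1) = 1/(1 + I))
(((58 + l(2))*(-36 - 45))*p(9))*120 = (((58 + 2)*(-36 - 45))/(1 + 9))*120 = ((60*(-81))/10)*120 = -4860*⅒*120 = -486*120 = -58320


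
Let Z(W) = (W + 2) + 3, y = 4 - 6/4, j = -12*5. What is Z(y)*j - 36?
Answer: -486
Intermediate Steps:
j = -60
y = 5/2 (y = 4 - 6/4 = 4 - 1*3/2 = 4 - 3/2 = 5/2 ≈ 2.5000)
Z(W) = 5 + W (Z(W) = (2 + W) + 3 = 5 + W)
Z(y)*j - 36 = (5 + 5/2)*(-60) - 36 = (15/2)*(-60) - 36 = -450 - 36 = -486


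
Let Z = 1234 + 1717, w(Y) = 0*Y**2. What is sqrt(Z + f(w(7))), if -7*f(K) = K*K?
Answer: sqrt(2951) ≈ 54.323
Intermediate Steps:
w(Y) = 0
Z = 2951
f(K) = -K**2/7 (f(K) = -K*K/7 = -K**2/7)
sqrt(Z + f(w(7))) = sqrt(2951 - 1/7*0**2) = sqrt(2951 - 1/7*0) = sqrt(2951 + 0) = sqrt(2951)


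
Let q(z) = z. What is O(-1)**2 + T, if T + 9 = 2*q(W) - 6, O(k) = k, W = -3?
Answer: -20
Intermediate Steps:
T = -21 (T = -9 + (2*(-3) - 6) = -9 + (-6 - 6) = -9 - 12 = -21)
O(-1)**2 + T = (-1)**2 - 21 = 1 - 21 = -20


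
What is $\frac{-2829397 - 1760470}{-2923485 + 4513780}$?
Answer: $- \frac{4589867}{1590295} \approx -2.8862$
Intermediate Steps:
$\frac{-2829397 - 1760470}{-2923485 + 4513780} = - \frac{4589867}{1590295}$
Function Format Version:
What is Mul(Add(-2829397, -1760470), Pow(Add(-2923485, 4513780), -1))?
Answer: Rational(-4589867, 1590295) ≈ -2.8862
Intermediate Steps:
Mul(Add(-2829397, -1760470), Pow(Add(-2923485, 4513780), -1)) = Mul(-4589867, Pow(1590295, -1)) = Mul(-4589867, Rational(1, 1590295)) = Rational(-4589867, 1590295)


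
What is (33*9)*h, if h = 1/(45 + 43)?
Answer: 27/8 ≈ 3.3750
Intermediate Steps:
h = 1/88 ≈ 0.011364
(33*9)*h = (33*9)*(1/88) = 297*(1/88) = 27/8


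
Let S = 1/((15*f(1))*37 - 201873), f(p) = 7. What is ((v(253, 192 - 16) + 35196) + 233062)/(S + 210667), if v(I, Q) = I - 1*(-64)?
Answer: 10634925420/8341907599 ≈ 1.2749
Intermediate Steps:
v(I, Q) = 64 + I (v(I, Q) = I + 64 = 64 + I)
S = -1/197988 (S = 1/((15*7)*37 - 201873) = 1/(105*37 - 201873) = 1/(3885 - 201873) = 1/(-197988) = -1/197988 ≈ -5.0508e-6)
((v(253, 192 - 16) + 35196) + 233062)/(S + 210667) = (((64 + 253) + 35196) + 233062)/(-1/197988 + 210667) = ((317 + 35196) + 233062)/(41709537995/197988) = (35513 + 233062)*(197988/41709537995) = 268575*(197988/41709537995) = 10634925420/8341907599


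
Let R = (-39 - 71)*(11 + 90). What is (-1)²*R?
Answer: -11110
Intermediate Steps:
R = -11110 (R = -110*101 = -11110)
(-1)²*R = (-1)²*(-11110) = 1*(-11110) = -11110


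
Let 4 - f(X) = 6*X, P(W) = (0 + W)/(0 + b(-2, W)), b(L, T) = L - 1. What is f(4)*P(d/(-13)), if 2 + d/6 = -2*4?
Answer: 400/13 ≈ 30.769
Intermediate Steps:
b(L, T) = -1 + L
d = -60 (d = -12 + 6*(-2*4) = -12 + 6*(-8) = -12 - 48 = -60)
P(W) = -W/3 (P(W) = (0 + W)/(0 + (-1 - 2)) = W/(0 - 3) = W/(-3) = W*(-⅓) = -W/3)
f(X) = 4 - 6*X
f(4)*P(d/(-13)) = (4 - 6*4)*(-(-20)/(-13)) = (4 - 24)*(-(-20)*(-1)/13) = -(-20)*60/(3*13) = -20*(-20/13) = 400/13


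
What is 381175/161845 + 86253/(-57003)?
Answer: 517900116/615043369 ≈ 0.84205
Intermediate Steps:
381175/161845 + 86253/(-57003) = 381175*(1/161845) + 86253*(-1/57003) = 76235/32369 - 28751/19001 = 517900116/615043369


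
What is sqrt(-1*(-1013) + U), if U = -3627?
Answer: I*sqrt(2614) ≈ 51.127*I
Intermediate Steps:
sqrt(-1*(-1013) + U) = sqrt(-1*(-1013) - 3627) = sqrt(1013 - 3627) = sqrt(-2614) = I*sqrt(2614)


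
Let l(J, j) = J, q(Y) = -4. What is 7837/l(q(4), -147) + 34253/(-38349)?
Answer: -300678125/153396 ≈ -1960.1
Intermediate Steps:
7837/l(q(4), -147) + 34253/(-38349) = 7837/(-4) + 34253/(-38349) = 7837*(-¼) + 34253*(-1/38349) = -7837/4 - 34253/38349 = -300678125/153396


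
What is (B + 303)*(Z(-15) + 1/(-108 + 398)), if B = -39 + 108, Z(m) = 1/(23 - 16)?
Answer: 55242/1015 ≈ 54.426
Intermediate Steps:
Z(m) = ⅐ (Z(m) = 1/7 = ⅐)
B = 69
(B + 303)*(Z(-15) + 1/(-108 + 398)) = (69 + 303)*(⅐ + 1/(-108 + 398)) = 372*(⅐ + 1/290) = 372*(297/2030) = 55242/1015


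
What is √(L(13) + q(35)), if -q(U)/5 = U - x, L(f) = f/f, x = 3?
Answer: I*√159 ≈ 12.61*I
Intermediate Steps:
L(f) = 1
q(U) = 15 - 5*U (q(U) = -5*(U - 1*3) = -5*(U - 3) = -5*(-3 + U) = 15 - 5*U)
√(L(13) + q(35)) = √(1 + (15 - 5*35)) = √(1 + (15 - 175)) = √(1 - 160) = √(-159) = I*√159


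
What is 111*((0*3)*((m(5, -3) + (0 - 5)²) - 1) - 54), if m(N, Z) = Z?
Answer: -5994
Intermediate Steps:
111*((0*3)*((m(5, -3) + (0 - 5)²) - 1) - 54) = 111*((0*3)*((-3 + (0 - 5)²) - 1) - 54) = 111*(0*((-3 + (-5)²) - 1) - 54) = 111*(0*((-3 + 25) - 1) - 54) = 111*(0*(22 - 1) - 54) = 111*(0*21 - 54) = 111*(0 - 54) = 111*(-54) = -5994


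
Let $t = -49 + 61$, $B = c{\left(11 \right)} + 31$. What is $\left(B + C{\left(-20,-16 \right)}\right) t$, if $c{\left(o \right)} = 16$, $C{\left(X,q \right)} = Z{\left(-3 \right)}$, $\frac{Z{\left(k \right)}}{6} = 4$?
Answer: $852$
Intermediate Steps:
$Z{\left(k \right)} = 24$ ($Z{\left(k \right)} = 6 \cdot 4 = 24$)
$C{\left(X,q \right)} = 24$
$B = 47$ ($B = 16 + 31 = 47$)
$t = 12$
$\left(B + C{\left(-20,-16 \right)}\right) t = \left(47 + 24\right) 12 = 71 \cdot 12 = 852$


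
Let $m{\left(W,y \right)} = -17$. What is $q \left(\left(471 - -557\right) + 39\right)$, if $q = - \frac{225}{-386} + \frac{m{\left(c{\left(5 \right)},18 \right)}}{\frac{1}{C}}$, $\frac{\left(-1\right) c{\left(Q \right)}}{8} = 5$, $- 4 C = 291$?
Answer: $\frac{1019220807}{772} \approx 1.3202 \cdot 10^{6}$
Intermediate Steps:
$C = - \frac{291}{4}$ ($C = \left(- \frac{1}{4}\right) 291 = - \frac{291}{4} \approx -72.75$)
$c{\left(Q \right)} = -40$ ($c{\left(Q \right)} = \left(-8\right) 5 = -40$)
$q = \frac{955221}{772}$ ($q = - \frac{225}{-386} - \frac{17}{\frac{1}{- \frac{291}{4}}} = \left(-225\right) \left(- \frac{1}{386}\right) - \frac{17}{- \frac{4}{291}} = \frac{225}{386} - - \frac{4947}{4} = \frac{225}{386} + \frac{4947}{4} = \frac{955221}{772} \approx 1237.3$)
$q \left(\left(471 - -557\right) + 39\right) = \frac{955221 \left(\left(471 - -557\right) + 39\right)}{772} = \frac{955221 \left(\left(471 + 557\right) + 39\right)}{772} = \frac{955221 \left(1028 + 39\right)}{772} = \frac{955221}{772} \cdot 1067 = \frac{1019220807}{772}$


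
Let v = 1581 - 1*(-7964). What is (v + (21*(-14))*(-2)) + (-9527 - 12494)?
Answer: -11888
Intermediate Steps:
v = 9545 (v = 1581 + 7964 = 9545)
(v + (21*(-14))*(-2)) + (-9527 - 12494) = (9545 + (21*(-14))*(-2)) + (-9527 - 12494) = (9545 - 294*(-2)) - 22021 = (9545 + 588) - 22021 = 10133 - 22021 = -11888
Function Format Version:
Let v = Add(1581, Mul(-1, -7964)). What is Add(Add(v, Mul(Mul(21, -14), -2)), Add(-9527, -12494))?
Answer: -11888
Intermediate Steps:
v = 9545 (v = Add(1581, 7964) = 9545)
Add(Add(v, Mul(Mul(21, -14), -2)), Add(-9527, -12494)) = Add(Add(9545, Mul(Mul(21, -14), -2)), Add(-9527, -12494)) = Add(Add(9545, Mul(-294, -2)), -22021) = Add(Add(9545, 588), -22021) = Add(10133, -22021) = -11888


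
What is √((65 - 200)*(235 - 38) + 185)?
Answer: I*√26410 ≈ 162.51*I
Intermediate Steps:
√((65 - 200)*(235 - 38) + 185) = √(-135*197 + 185) = √(-26595 + 185) = √(-26410) = I*√26410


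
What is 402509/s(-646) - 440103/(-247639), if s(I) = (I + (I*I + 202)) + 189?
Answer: 16660395502/6075327587 ≈ 2.7423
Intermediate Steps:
s(I) = 391 + I + I² (s(I) = (I + (I² + 202)) + 189 = (I + (202 + I²)) + 189 = (202 + I + I²) + 189 = 391 + I + I²)
402509/s(-646) - 440103/(-247639) = 402509/(391 - 646 + (-646)²) - 440103/(-247639) = 402509/(391 - 646 + 417316) - 440103*(-1/247639) = 402509/417061 + 440103/247639 = 402509*(1/417061) + 440103/247639 = 23677/24533 + 440103/247639 = 16660395502/6075327587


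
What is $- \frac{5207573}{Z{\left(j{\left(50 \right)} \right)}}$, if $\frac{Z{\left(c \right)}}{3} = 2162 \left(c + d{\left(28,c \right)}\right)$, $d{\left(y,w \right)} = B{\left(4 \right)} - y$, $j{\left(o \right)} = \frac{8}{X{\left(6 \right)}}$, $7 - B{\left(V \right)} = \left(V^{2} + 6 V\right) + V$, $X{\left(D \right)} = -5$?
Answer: $\frac{26037865}{2159838} \approx 12.055$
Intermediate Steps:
$B{\left(V \right)} = 7 - V^{2} - 7 V$ ($B{\left(V \right)} = 7 - \left(\left(V^{2} + 6 V\right) + V\right) = 7 - \left(V^{2} + 7 V\right) = 7 - V^{2} - 7 V$)
$j{\left(o \right)} = - \frac{8}{5}$ ($j{\left(o \right)} = \frac{8}{-5} = 8 \left(- \frac{1}{5}\right) = - \frac{8}{5}$)
$d{\left(y,w \right)} = -37 - y$ ($d{\left(y,w \right)} = \left(7 - 4^{2} - 28\right) - y = \left(7 - 16 - 28\right) - y = -37 - y$)
$Z{\left(c \right)} = -421590 + 6486 c$ ($Z{\left(c \right)} = 3 \cdot 2162 \left(c - 65\right) = 3 \cdot 2162 \left(-65 + c\right) = 3 \left(-140530 + 2162 c\right) = -421590 + 6486 c$)
$- \frac{5207573}{Z{\left(j{\left(50 \right)} \right)}} = - \frac{5207573}{-421590 + 6486 \left(- \frac{8}{5}\right)} = - \frac{5207573}{-421590 - \frac{51888}{5}} = - \frac{5207573}{- \frac{2159838}{5}} = \left(-5207573\right) \left(- \frac{5}{2159838}\right) = \frac{26037865}{2159838}$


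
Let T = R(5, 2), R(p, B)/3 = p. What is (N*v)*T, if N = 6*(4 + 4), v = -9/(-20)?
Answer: 324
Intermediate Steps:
R(p, B) = 3*p
v = 9/20 (v = -9*(-1/20) = 9/20 ≈ 0.45000)
T = 15 (T = 3*5 = 15)
N = 48 (N = 6*8 = 48)
(N*v)*T = (48*(9/20))*15 = (108/5)*15 = 324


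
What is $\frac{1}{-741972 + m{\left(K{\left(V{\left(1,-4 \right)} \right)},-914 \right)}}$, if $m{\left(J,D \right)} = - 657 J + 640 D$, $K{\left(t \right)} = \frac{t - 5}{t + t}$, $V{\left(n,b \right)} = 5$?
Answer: $- \frac{1}{1326932} \approx -7.5362 \cdot 10^{-7}$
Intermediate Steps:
$K{\left(t \right)} = \frac{-5 + t}{2 t}$
$\frac{1}{-741972 + m{\left(K{\left(V{\left(1,-4 \right)} \right)},-914 \right)}} = \frac{1}{-741972 - \left(584960 + 657 \frac{-5 + 5}{2 \cdot 5}\right)} = \frac{1}{-741972 - \left(584960 + 657 \cdot \frac{1}{2} \cdot \frac{1}{5} \cdot 0\right)} = \frac{1}{-741972 - 584960} = \frac{1}{-1326932} = - \frac{1}{1326932}$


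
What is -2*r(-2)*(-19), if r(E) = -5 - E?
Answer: -114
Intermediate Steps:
-2*r(-2)*(-19) = -2*(-5 - 1*(-2))*(-19) = -2*(-5 + 2)*(-19) = -2*(-3)*(-19) = 6*(-19) = -114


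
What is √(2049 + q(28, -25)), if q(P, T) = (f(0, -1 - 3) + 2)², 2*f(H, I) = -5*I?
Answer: √2193 ≈ 46.829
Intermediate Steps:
f(H, I) = -5*I/2 (f(H, I) = (-5*I)/2 = -5*I/2)
q(P, T) = 144 (q(P, T) = (-5*(-1 - 3)/2 + 2)² = (-5/2*(-4) + 2)² = (10 + 2)² = 12² = 144)
√(2049 + q(28, -25)) = √(2049 + 144) = √2193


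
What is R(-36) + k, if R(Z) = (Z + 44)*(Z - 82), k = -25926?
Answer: -26870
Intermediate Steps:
R(Z) = (-82 + Z)*(44 + Z) (R(Z) = (44 + Z)*(-82 + Z) = (-82 + Z)*(44 + Z))
R(-36) + k = (-3608 + (-36)**2 - 38*(-36)) - 25926 = (-3608 + 1296 + 1368) - 25926 = -944 - 25926 = -26870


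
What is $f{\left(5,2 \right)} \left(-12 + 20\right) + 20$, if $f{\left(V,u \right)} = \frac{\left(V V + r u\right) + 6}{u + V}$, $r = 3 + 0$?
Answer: $\frac{436}{7} \approx 62.286$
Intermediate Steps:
$r = 3$
$f{\left(V,u \right)} = \frac{6 + V^{2} + 3 u}{V + u}$ ($f{\left(V,u \right)} = \frac{\left(V V + 3 u\right) + 6}{u + V} = \frac{\left(V^{2} + 3 u\right) + 6}{V + u} = \frac{6 + V^{2} + 3 u}{V + u}$)
$f{\left(5,2 \right)} \left(-12 + 20\right) + 20 = \frac{6 + 5^{2} + 3 \cdot 2}{5 + 2} \left(-12 + 20\right) + 20 = \frac{6 + 25 + 6}{7} \cdot 8 + 20 = \frac{1}{7} \cdot 37 \cdot 8 + 20 = \frac{37}{7} \cdot 8 + 20 = \frac{296}{7} + 20 = \frac{436}{7}$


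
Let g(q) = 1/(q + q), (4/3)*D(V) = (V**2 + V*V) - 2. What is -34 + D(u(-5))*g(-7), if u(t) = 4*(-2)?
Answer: -163/4 ≈ -40.750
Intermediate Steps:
u(t) = -8
D(V) = -3/2 + 3*V**2/2 (D(V) = 3*((V**2 + V*V) - 2)/4 = 3*((V**2 + V**2) - 2)/4 = 3*(2*V**2 - 2)/4 = 3*(-2 + 2*V**2)/4 = -3/2 + 3*V**2/2)
g(q) = 1/(2*q)
-34 + D(u(-5))*g(-7) = -34 + (-3/2 + (3/2)*(-8)**2)*((1/2)/(-7)) = -34 + (-3/2 + (3/2)*64)*((1/2)*(-1/7)) = -34 + (-3/2 + 96)*(-1/14) = -34 + (189/2)*(-1/14) = -34 - 27/4 = -163/4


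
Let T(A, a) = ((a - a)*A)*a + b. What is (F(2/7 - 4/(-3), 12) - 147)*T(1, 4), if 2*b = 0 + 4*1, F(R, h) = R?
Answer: -6106/21 ≈ -290.76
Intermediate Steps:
b = 2 (b = (0 + 4*1)/2 = (0 + 4)/2 = (½)*4 = 2)
T(A, a) = 2 (T(A, a) = ((a - a)*A)*a + 2 = (0*A)*a + 2 = 0*a + 2 = 0 + 2 = 2)
(F(2/7 - 4/(-3), 12) - 147)*T(1, 4) = ((2/7 - 4/(-3)) - 147)*2 = ((2*(⅐) - 4*(-⅓)) - 147)*2 = ((2/7 + 4/3) - 147)*2 = (34/21 - 147)*2 = -3053/21*2 = -6106/21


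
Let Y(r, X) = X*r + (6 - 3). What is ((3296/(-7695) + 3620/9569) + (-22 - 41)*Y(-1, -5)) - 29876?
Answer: -2236988046424/73633455 ≈ -30380.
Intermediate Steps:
Y(r, X) = 3 + X*r (Y(r, X) = X*r + 3 = 3 + X*r)
((3296/(-7695) + 3620/9569) + (-22 - 41)*Y(-1, -5)) - 29876 = ((3296/(-7695) + 3620/9569) + (-22 - 41)*(3 - 5*(-1))) - 29876 = ((3296*(-1/7695) + 3620*(1/9569)) - 63*(3 + 5)) - 29876 = ((-3296/7695 + 3620/9569) - 63*8) - 29876 = (-3683524/73633455 - 504) - 29876 = -37114944844/73633455 - 29876 = -2236988046424/73633455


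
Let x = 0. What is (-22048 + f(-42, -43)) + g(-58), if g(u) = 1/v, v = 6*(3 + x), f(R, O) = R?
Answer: -397619/18 ≈ -22090.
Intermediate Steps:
v = 18 (v = 6*(3 + 0) = 6*3 = 18)
g(u) = 1/18
(-22048 + f(-42, -43)) + g(-58) = (-22048 - 42) + 1/18 = -22090 + 1/18 = -397619/18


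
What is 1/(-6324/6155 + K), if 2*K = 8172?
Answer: 6155/25143006 ≈ 0.00024480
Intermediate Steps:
K = 4086 (K = (1/2)*8172 = 4086)
1/(-6324/6155 + K) = 1/(-6324/6155 + 4086) = 1/(25143006/6155) = 6155/25143006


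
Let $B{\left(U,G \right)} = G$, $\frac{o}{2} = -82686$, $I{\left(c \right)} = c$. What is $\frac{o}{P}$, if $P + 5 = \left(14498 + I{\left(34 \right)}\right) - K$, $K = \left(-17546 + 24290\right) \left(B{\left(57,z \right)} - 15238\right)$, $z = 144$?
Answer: $- \frac{165372}{101808463} \approx -0.0016243$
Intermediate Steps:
$o = -165372$ ($o = 2 \left(-82686\right) = -165372$)
$K = -101793936$ ($K = \left(-17546 + 24290\right) \left(144 - 15238\right) = 6744 \left(-15094\right) = -101793936$)
$P = 101808463$ ($P = -5 + \left(\left(14498 + 34\right) - -101793936\right) = -5 + \left(14532 + 101793936\right) = -5 + 101808468 = 101808463$)
$\frac{o}{P} = - \frac{165372}{101808463}$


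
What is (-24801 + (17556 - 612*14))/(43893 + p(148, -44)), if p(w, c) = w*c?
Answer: -15813/37381 ≈ -0.42302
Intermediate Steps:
p(w, c) = c*w
(-24801 + (17556 - 612*14))/(43893 + p(148, -44)) = (-24801 + (17556 - 612*14))/(43893 - 44*148) = (-24801 + (17556 - 8568))/(43893 - 6512) = (-24801 + 8988)/37381 = -15813*1/37381 = -15813/37381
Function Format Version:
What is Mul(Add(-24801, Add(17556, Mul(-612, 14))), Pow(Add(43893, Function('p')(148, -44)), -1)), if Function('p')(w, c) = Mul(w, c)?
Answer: Rational(-15813, 37381) ≈ -0.42302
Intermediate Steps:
Function('p')(w, c) = Mul(c, w)
Mul(Add(-24801, Add(17556, Mul(-612, 14))), Pow(Add(43893, Function('p')(148, -44)), -1)) = Mul(Add(-24801, Add(17556, Mul(-612, 14))), Pow(Add(43893, Mul(-44, 148)), -1)) = Mul(Add(-24801, Add(17556, -8568)), Pow(Add(43893, -6512), -1)) = Mul(Add(-24801, 8988), Pow(37381, -1)) = Mul(-15813, Rational(1, 37381)) = Rational(-15813, 37381)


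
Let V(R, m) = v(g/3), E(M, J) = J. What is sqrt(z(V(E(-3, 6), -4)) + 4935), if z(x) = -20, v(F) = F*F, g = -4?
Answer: sqrt(4915) ≈ 70.107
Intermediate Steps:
v(F) = F**2
V(R, m) = 16/9 (V(R, m) = (-4/3)**2 = 16/9)
sqrt(z(V(E(-3, 6), -4)) + 4935) = sqrt(-20 + 4935) = sqrt(4915)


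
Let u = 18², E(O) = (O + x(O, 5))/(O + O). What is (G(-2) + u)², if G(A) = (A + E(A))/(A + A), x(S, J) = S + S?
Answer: 6723649/64 ≈ 1.0506e+5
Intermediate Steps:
x(S, J) = 2*S
E(O) = 3/2 (E(O) = (O + 2*O)/(O + O) = (3*O)/((2*O)) = (3*O)*(1/(2*O)) = 3/2)
G(A) = (3/2 + A)/(2*A) (G(A) = (A + 3/2)/(A + A) = (3/2 + A)/((2*A)) = (3/2 + A)*(1/(2*A)) = (3/2 + A)/(2*A))
u = 324
(G(-2) + u)² = ((¼)*(3 + 2*(-2))/(-2) + 324)² = ((¼)*(-½)*(3 - 4) + 324)² = ((¼)*(-½)*(-1) + 324)² = (⅛ + 324)² = (2593/8)² = 6723649/64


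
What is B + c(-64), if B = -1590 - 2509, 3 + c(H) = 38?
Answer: -4064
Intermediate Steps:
c(H) = 35 (c(H) = -3 + 38 = 35)
B = -4099
B + c(-64) = -4099 + 35 = -4064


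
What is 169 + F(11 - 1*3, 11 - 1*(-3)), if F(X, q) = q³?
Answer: 2913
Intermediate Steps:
169 + F(11 - 1*3, 11 - 1*(-3)) = 169 + (11 - 1*(-3))³ = 169 + (11 + 3)³ = 169 + 14³ = 169 + 2744 = 2913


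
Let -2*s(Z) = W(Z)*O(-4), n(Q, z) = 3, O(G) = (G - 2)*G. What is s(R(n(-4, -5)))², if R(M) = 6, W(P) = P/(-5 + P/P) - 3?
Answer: 2916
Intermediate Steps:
O(G) = G*(-2 + G) (O(G) = (-2 + G)*G = G*(-2 + G))
W(P) = -3 - P/4 (W(P) = P/(-5 + 1) - 3 = P/(-4) - 3 = -P/4 - 3 = -3 - P/4)
s(Z) = 36 + 3*Z (s(Z) = -(-3 - Z/4)*(-4*(-2 - 4))/2 = -(-3 - Z/4)*(-4*(-6))/2 = -(-3 - Z/4)*24/2 = -(-72 - 6*Z)/2 = 36 + 3*Z)
s(R(n(-4, -5)))² = (36 + 3*6)² = (36 + 18)² = 54² = 2916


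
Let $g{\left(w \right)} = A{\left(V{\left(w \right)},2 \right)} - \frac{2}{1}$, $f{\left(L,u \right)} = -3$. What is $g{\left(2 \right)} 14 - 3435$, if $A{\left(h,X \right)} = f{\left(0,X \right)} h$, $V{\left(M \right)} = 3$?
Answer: $-3589$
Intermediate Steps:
$A{\left(h,X \right)} = - 3 h$
$g{\left(w \right)} = -11$ ($g{\left(w \right)} = \left(-3\right) 3 - \frac{2}{1} = -9 - 2 = -11$)
$g{\left(2 \right)} 14 - 3435 = \left(-11\right) 14 - 3435 = -154 - 3435 = -3589$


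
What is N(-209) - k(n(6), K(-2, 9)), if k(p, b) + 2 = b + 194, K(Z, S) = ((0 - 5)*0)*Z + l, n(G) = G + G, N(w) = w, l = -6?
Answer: -395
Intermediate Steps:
n(G) = 2*G
K(Z, S) = -6 (K(Z, S) = ((0 - 5)*0)*Z - 6 = (-5*0)*Z - 6 = 0*Z - 6 = 0 - 6 = -6)
k(p, b) = 192 + b (k(p, b) = -2 + (b + 194) = -2 + (194 + b) = 192 + b)
N(-209) - k(n(6), K(-2, 9)) = -209 - (192 - 6) = -209 - 1*186 = -209 - 186 = -395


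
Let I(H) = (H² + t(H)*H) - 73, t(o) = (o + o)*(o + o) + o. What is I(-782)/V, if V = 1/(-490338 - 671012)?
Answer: 2220064645050950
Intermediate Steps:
t(o) = o + 4*o² (t(o) = (2*o)*(2*o) + o = 4*o² + o = o + 4*o²)
V = -1/1161350 (V = 1/(-1161350) = -1/1161350 ≈ -8.6107e-7)
I(H) = -73 + H² + H²*(1 + 4*H) (I(H) = (H² + (H*(1 + 4*H))*H) - 73 = (H² + H²*(1 + 4*H)) - 73 = -73 + H² + H²*(1 + 4*H))
I(-782)/V = (-73 + 2*(-782)² + 4*(-782)³)/(-1/1161350) = (-73 + 2*611524 + 4*(-478211768))*(-1161350) = (-73 + 1223048 - 1912847072)*(-1161350) = -1911624097*(-1161350) = 2220064645050950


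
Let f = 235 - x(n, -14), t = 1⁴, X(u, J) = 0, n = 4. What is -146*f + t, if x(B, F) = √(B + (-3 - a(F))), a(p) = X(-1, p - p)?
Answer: -34163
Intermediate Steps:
a(p) = 0
t = 1
x(B, F) = √(-3 + B) (x(B, F) = √(B + (-3 - 1*0)) = √(B + (-3 + 0)) = √(B - 3) = √(-3 + B))
f = 234 (f = 235 - √(-3 + 4) = 235 - √1 = 235 - 1*1 = 235 - 1 = 234)
-146*f + t = -146*234 + 1 = -34164 + 1 = -34163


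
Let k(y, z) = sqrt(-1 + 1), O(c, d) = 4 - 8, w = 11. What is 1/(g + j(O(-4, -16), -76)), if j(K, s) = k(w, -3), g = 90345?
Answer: 1/90345 ≈ 1.1069e-5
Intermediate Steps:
O(c, d) = -4
k(y, z) = 0 (k(y, z) = sqrt(0) = 0)
j(K, s) = 0
1/(g + j(O(-4, -16), -76)) = 1/(90345 + 0) = 1/90345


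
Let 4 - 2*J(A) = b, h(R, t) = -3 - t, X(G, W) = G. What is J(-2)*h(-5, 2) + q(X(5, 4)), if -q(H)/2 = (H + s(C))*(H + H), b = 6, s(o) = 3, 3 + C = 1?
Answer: -155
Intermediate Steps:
C = -2 (C = -3 + 1 = -2)
q(H) = -4*H*(3 + H) (q(H) = -2*(H + 3)*(H + H) = -2*(3 + H)*2*H = -4*H*(3 + H))
J(A) = -1 (J(A) = 2 - ½*6 = 2 - 3 = -1)
J(-2)*h(-5, 2) + q(X(5, 4)) = -(-3 - 1*2) - 4*5*(3 + 5) = -(-3 - 2) - 4*5*8 = -1*(-5) - 160 = 5 - 160 = -155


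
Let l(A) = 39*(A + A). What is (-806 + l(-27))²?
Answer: 8479744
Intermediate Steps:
l(A) = 78*A (l(A) = 39*(2*A) = 78*A)
(-806 + l(-27))² = (-806 + 78*(-27))² = (-806 - 2106)² = (-2912)² = 8479744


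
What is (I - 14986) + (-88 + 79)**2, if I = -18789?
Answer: -33694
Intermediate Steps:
(I - 14986) + (-88 + 79)**2 = (-18789 - 14986) + (-88 + 79)**2 = -33775 + (-9)**2 = -33775 + 81 = -33694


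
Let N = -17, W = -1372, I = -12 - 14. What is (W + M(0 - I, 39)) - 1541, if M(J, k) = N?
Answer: -2930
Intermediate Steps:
I = -26
M(J, k) = -17
(W + M(0 - I, 39)) - 1541 = (-1372 - 17) - 1541 = -1389 - 1541 = -2930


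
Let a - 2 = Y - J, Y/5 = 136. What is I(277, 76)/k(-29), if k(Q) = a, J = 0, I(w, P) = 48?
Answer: 24/341 ≈ 0.070381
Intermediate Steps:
Y = 680 (Y = 5*136 = 680)
a = 682 (a = 2 + (680 - 1*0) = 2 + (680 + 0) = 2 + 680 = 682)
k(Q) = 682
I(277, 76)/k(-29) = 48/682 = 48*(1/682) = 24/341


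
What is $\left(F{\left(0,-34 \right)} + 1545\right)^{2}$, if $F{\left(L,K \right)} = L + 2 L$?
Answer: $2387025$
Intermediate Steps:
$F{\left(L,K \right)} = 3 L$
$\left(F{\left(0,-34 \right)} + 1545\right)^{2} = \left(3 \cdot 0 + 1545\right)^{2} = \left(0 + 1545\right)^{2} = 1545^{2} = 2387025$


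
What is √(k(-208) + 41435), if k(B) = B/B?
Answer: 6*√1151 ≈ 203.56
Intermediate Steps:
k(B) = 1
√(k(-208) + 41435) = √(1 + 41435) = √41436 = 6*√1151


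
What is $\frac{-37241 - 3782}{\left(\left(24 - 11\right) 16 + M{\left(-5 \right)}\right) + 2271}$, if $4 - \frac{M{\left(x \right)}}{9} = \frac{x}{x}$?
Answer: $- \frac{41023}{2506} \approx -16.37$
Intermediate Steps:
$M{\left(x \right)} = 27$ ($M{\left(x \right)} = 36 - 9 \frac{x}{x} = 36 - 9 = 27$)
$\frac{-37241 - 3782}{\left(\left(24 - 11\right) 16 + M{\left(-5 \right)}\right) + 2271} = \frac{-37241 - 3782}{\left(\left(24 - 11\right) 16 + 27\right) + 2271} = - \frac{41023}{\left(13 \cdot 16 + 27\right) + 2271} = - \frac{41023}{\left(208 + 27\right) + 2271} = - \frac{41023}{235 + 2271} = - \frac{41023}{2506}$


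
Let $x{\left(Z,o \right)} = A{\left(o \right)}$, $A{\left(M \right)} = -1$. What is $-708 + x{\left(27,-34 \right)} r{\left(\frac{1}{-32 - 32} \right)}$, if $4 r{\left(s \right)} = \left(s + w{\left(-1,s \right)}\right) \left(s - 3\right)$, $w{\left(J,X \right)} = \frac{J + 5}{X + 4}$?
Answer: $- \frac{2954854463}{4177920} \approx -707.25$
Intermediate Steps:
$w{\left(J,X \right)} = \frac{5 + J}{4 + X}$
$x{\left(Z,o \right)} = -1$
$r{\left(s \right)} = \frac{\left(-3 + s\right) \left(s + \frac{4}{4 + s}\right)}{4}$ ($r{\left(s \right)} = \frac{\left(s + \frac{5 - 1}{4 + s}\right) \left(s - 3\right)}{4} = \frac{\left(s + \frac{1}{4 + s} 4\right) \left(-3 + s\right)}{4} = \frac{\left(s + \frac{4}{4 + s}\right) \left(-3 + s\right)}{4} = \frac{\left(-3 + s\right) \left(s + \frac{4}{4 + s}\right)}{4}$)
$-708 + x{\left(27,-34 \right)} r{\left(\frac{1}{-32 - 32} \right)} = -708 - \frac{-12 + \left(\frac{1}{-32 - 32}\right)^{2} + \left(\frac{1}{-32 - 32}\right)^{3} - \frac{8}{-32 - 32}}{4 \left(4 + \frac{1}{-32 - 32}\right)} = -708 - \frac{-12 + \left(\frac{1}{-64}\right)^{2} + \left(\frac{1}{-64}\right)^{3} - \frac{8}{-64}}{4 \left(4 + \frac{1}{-64}\right)} = -708 - \frac{-12 + \left(- \frac{1}{64}\right)^{2} + \left(- \frac{1}{64}\right)^{3} - - \frac{1}{8}}{4 \left(4 - \frac{1}{64}\right)} = -708 - \frac{-12 + \frac{1}{4096} - \frac{1}{262144} + \frac{1}{8}}{4 \cdot \frac{255}{64}} = -708 - \frac{1}{4} \cdot \frac{64}{255} \left(- \frac{3112897}{262144}\right) = -708 - - \frac{3112897}{4177920} = -708 + \frac{3112897}{4177920} = - \frac{2954854463}{4177920}$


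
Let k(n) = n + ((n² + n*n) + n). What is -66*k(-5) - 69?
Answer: -2709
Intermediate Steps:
k(n) = 2*n + 2*n² (k(n) = n + ((n² + n²) + n) = n + (2*n² + n) = n + (n + 2*n²) = 2*n + 2*n²)
-66*k(-5) - 69 = -132*(-5)*(1 - 5) - 69 = -132*(-5)*(-4) - 69 = -66*40 - 69 = -2640 - 69 = -2709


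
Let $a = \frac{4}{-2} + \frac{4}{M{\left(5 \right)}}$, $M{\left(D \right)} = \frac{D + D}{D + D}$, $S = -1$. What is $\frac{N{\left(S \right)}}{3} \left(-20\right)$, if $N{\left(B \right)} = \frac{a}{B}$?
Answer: $\frac{40}{3} \approx 13.333$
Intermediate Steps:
$M{\left(D \right)} = 1$ ($M{\left(D \right)} = \frac{2 D}{2 D} = 2 D \frac{1}{2 D} = 1$)
$a = 2$ ($a = \frac{4}{-2} + \frac{4}{1} = 4 \left(- \frac{1}{2}\right) + 4 \cdot 1 = -2 + 4 = 2$)
$N{\left(B \right)} = \frac{2}{B}$
$\frac{N{\left(S \right)}}{3} \left(-20\right) = \frac{2 \frac{1}{-1}}{3} \left(-20\right) = 2 \left(-1\right) \frac{1}{3} \left(-20\right) = \left(-2\right) \frac{1}{3} \left(-20\right) = \left(- \frac{2}{3}\right) \left(-20\right) = \frac{40}{3}$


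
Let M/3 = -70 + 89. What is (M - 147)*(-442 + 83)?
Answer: 32310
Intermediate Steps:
M = 57 (M = 3*(-70 + 89) = 3*19 = 57)
(M - 147)*(-442 + 83) = (57 - 147)*(-442 + 83) = -90*(-359) = 32310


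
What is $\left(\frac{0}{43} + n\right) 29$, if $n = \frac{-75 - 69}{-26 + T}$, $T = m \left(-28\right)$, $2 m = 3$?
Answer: $\frac{1044}{17} \approx 61.412$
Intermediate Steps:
$m = \frac{3}{2}$ ($m = \frac{1}{2} \cdot 3 = \frac{3}{2} \approx 1.5$)
$T = -42$ ($T = \frac{3}{2} \left(-28\right) = -42$)
$n = \frac{36}{17}$ ($n = \frac{-75 - 69}{-26 - 42} = - \frac{144}{-68} = \left(-144\right) \left(- \frac{1}{68}\right) = \frac{36}{17} \approx 2.1176$)
$\left(\frac{0}{43} + n\right) 29 = \left(\frac{0}{43} + \frac{36}{17}\right) 29 = \left(0 \cdot \frac{1}{43} + \frac{36}{17}\right) 29 = \left(0 + \frac{36}{17}\right) 29 = \frac{36}{17} \cdot 29 = \frac{1044}{17}$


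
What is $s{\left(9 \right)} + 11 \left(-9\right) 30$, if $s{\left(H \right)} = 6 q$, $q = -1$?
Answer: $-2976$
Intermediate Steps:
$s{\left(H \right)} = -6$ ($s{\left(H \right)} = 6 \left(-1\right) = -6$)
$s{\left(9 \right)} + 11 \left(-9\right) 30 = -6 + 11 \left(-9\right) 30 = -6 - 2970 = -2976$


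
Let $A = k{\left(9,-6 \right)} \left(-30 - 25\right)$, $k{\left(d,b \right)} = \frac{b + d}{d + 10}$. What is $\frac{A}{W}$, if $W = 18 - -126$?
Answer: $- \frac{55}{912} \approx -0.060307$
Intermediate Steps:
$k{\left(d,b \right)} = \frac{b + d}{10 + d}$
$W = 144$ ($W = 18 + 126 = 144$)
$A = - \frac{165}{19}$ ($A = \frac{-6 + 9}{10 + 9} \left(-30 - 25\right) = \frac{1}{19} \cdot 3 \left(-55\right) = \frac{3}{19} \left(-55\right) = - \frac{165}{19} \approx -8.6842$)
$\frac{A}{W} = - \frac{165}{19 \cdot 144} = \left(- \frac{165}{19}\right) \frac{1}{144} = - \frac{55}{912}$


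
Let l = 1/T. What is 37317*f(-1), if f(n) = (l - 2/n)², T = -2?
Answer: 335853/4 ≈ 83963.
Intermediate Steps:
l = -½ (l = 1/(-2) = -½ ≈ -0.50000)
f(n) = (-½ - 2/n)²
37317*f(-1) = 37317*((¼)*(4 - 1)²/(-1)²) = 37317*((¼)*1*3²) = 37317*((¼)*1*9) = 37317*(9/4) = 335853/4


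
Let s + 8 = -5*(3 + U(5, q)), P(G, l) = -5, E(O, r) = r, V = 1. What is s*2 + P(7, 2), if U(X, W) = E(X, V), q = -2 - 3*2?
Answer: -61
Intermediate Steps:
q = -8 (q = -2 - 6 = -8)
U(X, W) = 1
s = -28 (s = -8 - 5*(3 + 1) = -8 - 5*4 = -8 - 20 = -28)
s*2 + P(7, 2) = -28*2 - 5 = -56 - 5 = -61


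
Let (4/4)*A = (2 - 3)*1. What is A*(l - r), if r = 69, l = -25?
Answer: 94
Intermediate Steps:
A = -1 (A = (2 - 3)*1 = -1*1 = -1)
A*(l - r) = -(-25 - 1*69) = -(-25 - 69) = -1*(-94) = 94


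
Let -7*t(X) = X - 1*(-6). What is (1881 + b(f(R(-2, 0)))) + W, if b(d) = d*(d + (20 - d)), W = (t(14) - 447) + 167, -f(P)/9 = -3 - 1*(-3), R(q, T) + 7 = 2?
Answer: 11187/7 ≈ 1598.1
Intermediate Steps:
t(X) = -6/7 - X/7 (t(X) = -(X - 1*(-6))/7 = -(X + 6)/7 = -(6 + X)/7 = -6/7 - X/7)
R(q, T) = -5 (R(q, T) = -7 + 2 = -5)
f(P) = 0 (f(P) = -9*(-3 - 1*(-3)) = -9*(-3 + 3) = -9*0 = 0)
W = -1980/7 (W = ((-6/7 - 1/7*14) - 447) + 167 = ((-6/7 - 2) - 447) + 167 = (-20/7 - 447) + 167 = -3149/7 + 167 = -1980/7 ≈ -282.86)
b(d) = 20*d (b(d) = d*20 = 20*d)
(1881 + b(f(R(-2, 0)))) + W = (1881 + 20*0) - 1980/7 = (1881 + 0) - 1980/7 = 1881 - 1980/7 = 11187/7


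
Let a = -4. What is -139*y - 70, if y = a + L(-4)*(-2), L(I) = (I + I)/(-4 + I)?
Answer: 764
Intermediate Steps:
L(I) = 2*I/(-4 + I) (L(I) = (2*I)/(-4 + I) = 2*I/(-4 + I))
y = -6 (y = -4 + (2*(-4)/(-4 - 4))*(-2) = -4 + (2*(-4)/(-8))*(-2) = -4 + (2*(-4)*(-⅛))*(-2) = -4 + 1*(-2) = -4 - 2 = -6)
-139*y - 70 = -139*(-6) - 70 = 834 - 70 = 764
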